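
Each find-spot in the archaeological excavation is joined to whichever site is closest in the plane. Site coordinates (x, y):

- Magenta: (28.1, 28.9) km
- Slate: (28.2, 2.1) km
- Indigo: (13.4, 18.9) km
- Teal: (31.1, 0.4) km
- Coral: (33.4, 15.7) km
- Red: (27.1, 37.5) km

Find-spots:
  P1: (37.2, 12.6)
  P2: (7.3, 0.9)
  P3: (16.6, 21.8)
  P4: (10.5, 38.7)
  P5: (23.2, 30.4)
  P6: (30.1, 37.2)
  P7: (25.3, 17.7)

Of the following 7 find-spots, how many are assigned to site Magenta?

1

P1 → Coral
P2 → Indigo
P3 → Indigo
P4 → Red
P5 → Magenta
P6 → Red
P7 → Coral
1 of the 7 goes to Magenta.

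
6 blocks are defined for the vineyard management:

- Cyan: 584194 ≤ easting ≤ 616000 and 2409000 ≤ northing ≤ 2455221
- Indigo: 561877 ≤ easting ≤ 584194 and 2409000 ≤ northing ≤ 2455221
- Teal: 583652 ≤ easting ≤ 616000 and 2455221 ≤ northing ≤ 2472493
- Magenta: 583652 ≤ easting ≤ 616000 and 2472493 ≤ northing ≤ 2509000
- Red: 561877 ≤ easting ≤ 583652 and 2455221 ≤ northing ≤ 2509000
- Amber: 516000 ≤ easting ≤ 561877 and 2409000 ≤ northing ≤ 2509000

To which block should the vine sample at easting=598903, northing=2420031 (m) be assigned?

The point has easting = 598903 and northing = 2420031.
Only Cyan satisfies 584194 ≤ easting ≤ 616000 and 2409000 ≤ northing ≤ 2455221.

Cyan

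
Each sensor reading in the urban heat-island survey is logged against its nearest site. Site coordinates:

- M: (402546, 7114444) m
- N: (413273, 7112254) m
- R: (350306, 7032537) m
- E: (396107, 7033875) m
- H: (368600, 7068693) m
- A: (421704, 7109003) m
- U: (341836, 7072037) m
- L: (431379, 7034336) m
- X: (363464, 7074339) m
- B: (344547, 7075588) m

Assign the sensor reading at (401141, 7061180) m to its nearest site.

Squared distances to each site:
M: 2839027721.000; N: 2755738900.000; R: 3404618674.000; E: 770904181.000; H: 1115361850.000; A: 2709876298.000; U: 3634957474.000; L: 1634936980.000; X: 1592715610.000; B: 3410471300.000.
Minimum at E.

E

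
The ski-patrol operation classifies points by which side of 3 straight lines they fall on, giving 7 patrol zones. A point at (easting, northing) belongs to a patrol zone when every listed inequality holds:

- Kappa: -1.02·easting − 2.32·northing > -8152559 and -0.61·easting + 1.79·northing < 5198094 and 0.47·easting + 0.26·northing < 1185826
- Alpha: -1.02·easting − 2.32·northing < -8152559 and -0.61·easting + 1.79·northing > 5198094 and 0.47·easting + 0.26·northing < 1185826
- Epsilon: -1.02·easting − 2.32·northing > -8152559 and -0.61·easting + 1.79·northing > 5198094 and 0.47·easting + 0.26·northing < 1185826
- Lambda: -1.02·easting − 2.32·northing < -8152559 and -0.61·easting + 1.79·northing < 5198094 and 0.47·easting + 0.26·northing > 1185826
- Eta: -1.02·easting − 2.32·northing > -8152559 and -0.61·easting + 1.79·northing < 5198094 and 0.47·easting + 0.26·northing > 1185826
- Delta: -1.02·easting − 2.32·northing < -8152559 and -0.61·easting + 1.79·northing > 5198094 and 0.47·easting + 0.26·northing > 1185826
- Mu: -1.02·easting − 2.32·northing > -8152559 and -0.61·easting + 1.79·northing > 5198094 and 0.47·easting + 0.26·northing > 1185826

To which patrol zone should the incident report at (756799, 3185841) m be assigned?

-1.02·756799 − 2.32·3185841 = -8163086.100, which is < -8152559
-0.61·756799 + 1.79·3185841 = 5241008.000, which is > 5198094
0.47·756799 + 0.26·3185841 = 1184014.190, which is < 1185826
This sign pattern matches Alpha.

Alpha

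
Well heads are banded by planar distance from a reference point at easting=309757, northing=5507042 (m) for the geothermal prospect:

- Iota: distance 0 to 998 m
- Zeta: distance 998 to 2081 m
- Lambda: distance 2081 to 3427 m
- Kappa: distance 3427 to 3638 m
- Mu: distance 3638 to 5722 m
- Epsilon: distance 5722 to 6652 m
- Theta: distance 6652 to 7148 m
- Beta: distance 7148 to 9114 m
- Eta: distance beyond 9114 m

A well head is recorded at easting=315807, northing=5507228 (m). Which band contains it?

Distance = √((315807−309757)² + (5507228−5507042)²) = √(36602500.000 + 34596.000) = 6052.858 m.
5722 ≤ 6052.858 < 6652 → Epsilon.

Epsilon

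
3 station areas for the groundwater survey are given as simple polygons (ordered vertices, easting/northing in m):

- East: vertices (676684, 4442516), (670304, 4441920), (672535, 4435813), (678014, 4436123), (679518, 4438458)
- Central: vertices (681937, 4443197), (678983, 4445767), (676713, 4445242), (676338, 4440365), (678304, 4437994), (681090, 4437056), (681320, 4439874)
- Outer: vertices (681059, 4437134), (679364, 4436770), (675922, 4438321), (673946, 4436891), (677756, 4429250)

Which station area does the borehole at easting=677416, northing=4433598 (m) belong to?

Cast a ray rightward from (677416, 4433598). For each polygon, the edges (by vertex number in listed order) whose endpoints lie on opposite sides of northing = 4433598, where each meets that height, and whether that is right or left of the point:
East: no edge straddles that height → 0 crossings.
Central: no edge straddles that height → 0 crossings.
Outer: 4–5 at easting≈675588.0 (left), 5–1 at easting≈679577.6 (right) → 1 crossing.
Only Outer has an odd count, so the point is inside Outer.

Outer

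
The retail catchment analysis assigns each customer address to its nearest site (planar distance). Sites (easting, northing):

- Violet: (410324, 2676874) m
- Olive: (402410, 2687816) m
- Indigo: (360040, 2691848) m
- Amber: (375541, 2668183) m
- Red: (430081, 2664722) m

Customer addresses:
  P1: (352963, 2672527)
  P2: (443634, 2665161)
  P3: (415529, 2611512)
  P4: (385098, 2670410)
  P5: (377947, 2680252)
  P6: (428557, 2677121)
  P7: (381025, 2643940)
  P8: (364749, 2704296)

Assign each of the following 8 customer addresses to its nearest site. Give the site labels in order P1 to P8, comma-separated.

Indigo, Red, Red, Amber, Amber, Red, Amber, Indigo

P1 → Indigo (d²=423384970.00)
P2 → Red (d²=183876530.00)
P3 → Red (d²=3043064804.00)
P4 → Amber (d²=96295778.00)
P5 → Amber (d²=151449597.00)
P6 → Red (d²=156057777.00)
P7 → Amber (d²=617797305.00)
P8 → Indigo (d²=177127385.00)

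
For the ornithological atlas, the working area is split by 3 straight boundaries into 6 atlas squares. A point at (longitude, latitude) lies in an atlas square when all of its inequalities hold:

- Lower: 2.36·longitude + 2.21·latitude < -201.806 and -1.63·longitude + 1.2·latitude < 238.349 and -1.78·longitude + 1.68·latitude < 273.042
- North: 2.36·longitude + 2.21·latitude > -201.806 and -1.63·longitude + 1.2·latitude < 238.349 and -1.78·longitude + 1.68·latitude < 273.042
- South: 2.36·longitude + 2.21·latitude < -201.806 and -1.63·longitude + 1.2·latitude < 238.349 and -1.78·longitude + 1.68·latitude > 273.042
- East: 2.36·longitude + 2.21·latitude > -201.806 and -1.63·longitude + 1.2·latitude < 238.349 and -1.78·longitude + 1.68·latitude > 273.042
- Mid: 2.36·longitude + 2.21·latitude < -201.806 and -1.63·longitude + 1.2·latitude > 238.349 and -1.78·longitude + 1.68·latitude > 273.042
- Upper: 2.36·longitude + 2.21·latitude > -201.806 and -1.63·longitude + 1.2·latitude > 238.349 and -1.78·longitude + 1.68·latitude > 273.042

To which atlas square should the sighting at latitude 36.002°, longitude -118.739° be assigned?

North

2.36·-118.739 + 2.21·36.002 = -200.660, which is > -201.806
-1.63·-118.739 + 1.2·36.002 = 236.747, which is < 238.349
-1.78·-118.739 + 1.68·36.002 = 271.839, which is < 273.042
This sign pattern matches North.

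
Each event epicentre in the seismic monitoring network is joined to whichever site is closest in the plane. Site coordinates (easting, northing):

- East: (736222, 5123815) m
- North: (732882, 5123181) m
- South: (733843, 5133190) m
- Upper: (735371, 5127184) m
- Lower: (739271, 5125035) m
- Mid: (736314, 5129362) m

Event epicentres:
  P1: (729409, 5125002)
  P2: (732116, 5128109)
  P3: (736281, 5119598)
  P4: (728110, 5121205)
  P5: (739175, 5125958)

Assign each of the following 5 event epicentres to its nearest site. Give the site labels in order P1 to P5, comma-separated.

North, Upper, East, North, Lower

P1 → North (d²=15377770.00)
P2 → Upper (d²=11450650.00)
P3 → East (d²=17786570.00)
P4 → North (d²=26676560.00)
P5 → Lower (d²=861145.00)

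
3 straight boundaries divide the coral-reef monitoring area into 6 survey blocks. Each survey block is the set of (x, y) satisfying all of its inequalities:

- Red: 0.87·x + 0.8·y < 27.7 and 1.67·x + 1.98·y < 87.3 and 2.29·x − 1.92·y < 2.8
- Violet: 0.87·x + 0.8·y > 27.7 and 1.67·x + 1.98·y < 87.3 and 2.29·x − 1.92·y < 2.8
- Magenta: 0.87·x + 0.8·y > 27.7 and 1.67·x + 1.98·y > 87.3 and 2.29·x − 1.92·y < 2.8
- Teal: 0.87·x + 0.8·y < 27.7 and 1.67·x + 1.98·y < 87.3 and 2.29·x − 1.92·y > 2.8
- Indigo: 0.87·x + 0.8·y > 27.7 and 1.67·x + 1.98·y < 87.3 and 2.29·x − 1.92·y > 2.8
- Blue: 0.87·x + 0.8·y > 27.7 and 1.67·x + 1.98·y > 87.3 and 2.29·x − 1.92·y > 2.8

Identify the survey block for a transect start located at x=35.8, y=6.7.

0.87·35.8 + 0.8·6.7 = 36.506, which is > 27.7
1.67·35.8 + 1.98·6.7 = 73.052, which is < 87.3
2.29·35.8 − 1.92·6.7 = 69.118, which is > 2.8
This sign pattern matches Indigo.

Indigo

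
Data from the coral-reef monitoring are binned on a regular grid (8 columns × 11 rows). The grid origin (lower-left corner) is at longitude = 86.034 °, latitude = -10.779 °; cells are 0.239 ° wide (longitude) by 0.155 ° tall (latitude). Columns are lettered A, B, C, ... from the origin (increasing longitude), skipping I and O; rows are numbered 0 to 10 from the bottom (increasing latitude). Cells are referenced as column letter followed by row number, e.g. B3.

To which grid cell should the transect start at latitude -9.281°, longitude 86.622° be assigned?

Column index: ⌊(86.622 − 86.034) / 0.239⌋ = ⌊2.460⌋ = 2 → column C
Row offset from origin: ⌊(-9.281 − -10.779) / 0.155⌋ = ⌊9.665⌋ = 9 → row 9

C9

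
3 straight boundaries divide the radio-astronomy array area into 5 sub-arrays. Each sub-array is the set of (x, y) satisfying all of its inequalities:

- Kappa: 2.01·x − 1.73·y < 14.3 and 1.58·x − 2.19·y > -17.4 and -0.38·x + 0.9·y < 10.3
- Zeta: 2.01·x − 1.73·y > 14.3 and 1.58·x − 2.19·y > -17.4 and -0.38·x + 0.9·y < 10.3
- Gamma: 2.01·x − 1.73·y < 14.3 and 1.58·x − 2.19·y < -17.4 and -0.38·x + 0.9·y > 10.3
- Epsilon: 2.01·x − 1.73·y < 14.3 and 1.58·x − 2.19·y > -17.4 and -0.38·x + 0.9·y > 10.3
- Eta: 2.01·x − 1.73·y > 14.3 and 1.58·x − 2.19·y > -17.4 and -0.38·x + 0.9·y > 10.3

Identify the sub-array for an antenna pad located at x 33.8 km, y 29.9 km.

Eta

2.01·33.8 − 1.73·29.9 = 16.211, which is > 14.3
1.58·33.8 − 2.19·29.9 = -12.077, which is > -17.4
-0.38·33.8 + 0.9·29.9 = 14.066, which is > 10.3
This sign pattern matches Eta.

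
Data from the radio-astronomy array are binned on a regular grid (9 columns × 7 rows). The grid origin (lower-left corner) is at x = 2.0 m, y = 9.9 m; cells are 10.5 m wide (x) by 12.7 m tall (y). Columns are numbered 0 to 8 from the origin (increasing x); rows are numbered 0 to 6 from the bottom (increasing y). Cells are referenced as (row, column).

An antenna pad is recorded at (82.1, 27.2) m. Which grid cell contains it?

(1, 7)

Column index: ⌊(82.1 − 2.0) / 10.5⌋ = ⌊7.629⌋ = 7
Row offset from origin: ⌊(27.2 − 9.9) / 12.7⌋ = ⌊1.362⌋ = 1 → row 1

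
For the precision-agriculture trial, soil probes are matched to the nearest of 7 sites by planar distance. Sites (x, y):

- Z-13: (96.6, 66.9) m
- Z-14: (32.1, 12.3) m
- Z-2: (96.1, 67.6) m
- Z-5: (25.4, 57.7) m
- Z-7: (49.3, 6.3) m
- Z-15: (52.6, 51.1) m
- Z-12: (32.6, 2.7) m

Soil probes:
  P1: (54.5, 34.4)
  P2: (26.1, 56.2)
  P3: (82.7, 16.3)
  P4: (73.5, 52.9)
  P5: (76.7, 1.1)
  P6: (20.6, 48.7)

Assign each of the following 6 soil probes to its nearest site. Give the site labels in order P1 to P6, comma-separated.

Z-15, Z-5, Z-7, Z-15, Z-7, Z-5

P1 → Z-15 (d²=282.50)
P2 → Z-5 (d²=2.74)
P3 → Z-7 (d²=1215.56)
P4 → Z-15 (d²=440.05)
P5 → Z-7 (d²=777.80)
P6 → Z-5 (d²=104.04)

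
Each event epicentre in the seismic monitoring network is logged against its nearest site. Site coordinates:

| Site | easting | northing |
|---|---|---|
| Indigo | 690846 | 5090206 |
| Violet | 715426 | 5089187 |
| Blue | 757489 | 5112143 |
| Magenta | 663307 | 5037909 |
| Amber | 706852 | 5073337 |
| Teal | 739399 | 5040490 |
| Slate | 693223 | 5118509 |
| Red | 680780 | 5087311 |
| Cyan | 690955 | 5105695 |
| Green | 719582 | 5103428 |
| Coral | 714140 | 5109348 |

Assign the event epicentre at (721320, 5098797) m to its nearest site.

Green

Squared distances to each site:
Indigo: 1002469957.000; Violet: 127091336.000; Blue: 1486312277.000; Magenta: 7072856713.000; Amber: 857534624.000; Teal: 3726556490.000; Slate: 1178004353.000; Red: 1775419796.000; Cyan: 969615629.000; Green: 24466805.000; Coral: 162876001.000.
Minimum at Green.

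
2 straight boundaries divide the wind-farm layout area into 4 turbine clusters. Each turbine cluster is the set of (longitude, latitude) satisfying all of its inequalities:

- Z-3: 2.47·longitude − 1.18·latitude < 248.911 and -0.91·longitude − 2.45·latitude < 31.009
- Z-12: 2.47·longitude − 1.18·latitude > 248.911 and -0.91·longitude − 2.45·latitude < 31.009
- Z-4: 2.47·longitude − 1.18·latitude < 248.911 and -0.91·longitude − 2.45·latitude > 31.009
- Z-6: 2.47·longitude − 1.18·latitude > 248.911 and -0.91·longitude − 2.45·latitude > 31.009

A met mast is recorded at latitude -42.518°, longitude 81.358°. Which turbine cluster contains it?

Z-12

2.47·81.358 − 1.18·-42.518 = 251.126, which is > 248.911
-0.91·81.358 − 2.45·-42.518 = 30.133, which is < 31.009
This sign pattern matches Z-12.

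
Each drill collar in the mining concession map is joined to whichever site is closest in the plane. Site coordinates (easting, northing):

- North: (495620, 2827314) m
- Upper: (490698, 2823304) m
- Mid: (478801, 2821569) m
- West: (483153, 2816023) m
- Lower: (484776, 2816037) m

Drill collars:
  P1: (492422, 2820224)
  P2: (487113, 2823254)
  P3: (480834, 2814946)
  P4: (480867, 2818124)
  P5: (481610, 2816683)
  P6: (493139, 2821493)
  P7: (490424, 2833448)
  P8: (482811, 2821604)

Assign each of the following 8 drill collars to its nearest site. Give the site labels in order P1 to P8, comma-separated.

P1 → Upper (d²=12458576.00)
P2 → Upper (d²=12854725.00)
P3 → West (d²=6537690.00)
P4 → West (d²=9639997.00)
P5 → West (d²=2816449.00)
P6 → Upper (d²=9238202.00)
P7 → North (d²=64624372.00)
P8 → Mid (d²=16081325.00)

Upper, Upper, West, West, West, Upper, North, Mid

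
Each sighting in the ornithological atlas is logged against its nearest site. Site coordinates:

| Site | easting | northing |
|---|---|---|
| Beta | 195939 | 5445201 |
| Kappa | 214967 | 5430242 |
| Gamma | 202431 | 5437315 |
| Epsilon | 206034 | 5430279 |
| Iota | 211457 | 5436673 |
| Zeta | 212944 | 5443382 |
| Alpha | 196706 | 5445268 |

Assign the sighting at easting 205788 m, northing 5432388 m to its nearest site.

Squared distances to each site:
Beta: 261175770.000; Kappa: 88859357.000; Gamma: 35544778.000; Epsilon: 4508397.000; Iota: 50498786.000; Zeta: 172076372.000; Alpha: 248377124.000.
Minimum at Epsilon.

Epsilon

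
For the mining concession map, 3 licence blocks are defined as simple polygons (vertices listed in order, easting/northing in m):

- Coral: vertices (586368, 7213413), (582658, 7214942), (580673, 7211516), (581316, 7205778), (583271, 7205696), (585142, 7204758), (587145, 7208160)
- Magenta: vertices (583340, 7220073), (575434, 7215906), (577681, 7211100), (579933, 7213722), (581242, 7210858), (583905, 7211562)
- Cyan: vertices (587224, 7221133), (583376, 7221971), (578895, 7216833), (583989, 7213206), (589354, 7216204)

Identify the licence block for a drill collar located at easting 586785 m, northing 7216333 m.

Cast a ray rightward from (586785, 7216333). For each polygon, the edges (by vertex number in listed order) whose endpoints lie on opposite sides of northing = 7216333, where each meets that height, and whether that is right or left of the point:
Coral: no edge straddles that height → 0 crossings.
Magenta: 1–2 at easting≈576244.1 (left), 6–1 at easting≈583588.3 (left) → 0 crossings.
Cyan: 3–4 at easting≈579597.2 (left), 5–1 at easting≈589298.3 (right) → 1 crossing.
Only Cyan has an odd count, so the point is inside Cyan.

Cyan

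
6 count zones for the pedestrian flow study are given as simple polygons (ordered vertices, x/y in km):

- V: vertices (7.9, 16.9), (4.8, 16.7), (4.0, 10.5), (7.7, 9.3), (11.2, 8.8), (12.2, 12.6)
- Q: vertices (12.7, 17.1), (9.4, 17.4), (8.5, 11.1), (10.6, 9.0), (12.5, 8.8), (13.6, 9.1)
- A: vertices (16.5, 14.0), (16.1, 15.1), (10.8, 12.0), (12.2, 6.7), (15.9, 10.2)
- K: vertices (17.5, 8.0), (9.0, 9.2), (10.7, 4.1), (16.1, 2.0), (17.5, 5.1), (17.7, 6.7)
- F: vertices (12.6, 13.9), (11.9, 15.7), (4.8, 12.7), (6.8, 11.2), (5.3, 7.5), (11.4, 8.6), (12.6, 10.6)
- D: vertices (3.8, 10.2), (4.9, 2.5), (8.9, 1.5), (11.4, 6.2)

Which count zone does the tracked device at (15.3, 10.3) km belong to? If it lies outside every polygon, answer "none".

A

Cast a ray rightward from (15.3, 10.3). For each polygon, the edges (by vertex number in listed order) whose endpoints lie on opposite sides of y = 10.3, where each meets that height, and whether that is right or left of the point:
V: 3–4 at x≈4.62 (left), 5–6 at x≈11.59 (left) → 0 crossings.
Q: 3–4 at x≈9.30 (left), 6–1 at x≈13.46 (left) → 0 crossings.
A: 3–4 at x≈11.25 (left), 5–1 at x≈15.92 (right) → 1 crossing.
K: no edge straddles that height → 0 crossings.
F: 4–5 at x≈6.44 (left), 6–7 at x≈12.42 (left) → 0 crossings.
D: no edge straddles that height → 0 crossings.
Only A has an odd count, so the point is inside A.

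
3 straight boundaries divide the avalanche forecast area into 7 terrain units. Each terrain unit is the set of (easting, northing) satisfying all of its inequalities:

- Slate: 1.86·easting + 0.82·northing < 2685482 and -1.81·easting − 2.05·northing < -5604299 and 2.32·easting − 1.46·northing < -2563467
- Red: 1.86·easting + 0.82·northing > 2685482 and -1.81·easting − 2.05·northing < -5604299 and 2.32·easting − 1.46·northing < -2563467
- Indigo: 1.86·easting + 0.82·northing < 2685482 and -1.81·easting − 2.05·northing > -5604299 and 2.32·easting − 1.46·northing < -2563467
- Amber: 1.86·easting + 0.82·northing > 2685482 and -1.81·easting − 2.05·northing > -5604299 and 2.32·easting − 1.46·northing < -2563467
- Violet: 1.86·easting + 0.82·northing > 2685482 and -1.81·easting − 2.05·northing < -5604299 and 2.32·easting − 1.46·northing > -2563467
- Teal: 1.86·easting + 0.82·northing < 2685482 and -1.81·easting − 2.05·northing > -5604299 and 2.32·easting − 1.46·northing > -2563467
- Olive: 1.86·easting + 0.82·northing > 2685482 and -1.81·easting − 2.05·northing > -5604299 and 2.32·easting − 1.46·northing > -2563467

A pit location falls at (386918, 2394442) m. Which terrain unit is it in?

1.86·386918 + 0.82·2394442 = 2683109.920, which is < 2685482
-1.81·386918 − 2.05·2394442 = -5608927.680, which is < -5604299
2.32·386918 − 1.46·2394442 = -2598235.560, which is < -2563467
This sign pattern matches Slate.

Slate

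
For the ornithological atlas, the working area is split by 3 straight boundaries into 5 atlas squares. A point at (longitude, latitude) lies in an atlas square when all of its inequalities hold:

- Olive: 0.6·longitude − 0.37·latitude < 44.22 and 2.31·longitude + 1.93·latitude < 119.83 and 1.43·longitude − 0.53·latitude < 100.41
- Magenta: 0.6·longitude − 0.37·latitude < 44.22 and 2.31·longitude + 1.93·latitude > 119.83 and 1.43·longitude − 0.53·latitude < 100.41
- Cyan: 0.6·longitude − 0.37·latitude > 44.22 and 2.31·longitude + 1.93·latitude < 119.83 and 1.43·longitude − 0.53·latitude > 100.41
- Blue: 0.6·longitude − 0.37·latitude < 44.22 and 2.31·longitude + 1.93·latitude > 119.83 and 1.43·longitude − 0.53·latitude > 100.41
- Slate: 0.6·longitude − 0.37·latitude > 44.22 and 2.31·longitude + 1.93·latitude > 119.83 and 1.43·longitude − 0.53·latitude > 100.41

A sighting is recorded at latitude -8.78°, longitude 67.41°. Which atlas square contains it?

0.6·67.41 − 0.37·-8.78 = 43.695, which is < 44.22
2.31·67.41 + 1.93·-8.78 = 138.772, which is > 119.83
1.43·67.41 − 0.53·-8.78 = 101.050, which is > 100.41
This sign pattern matches Blue.

Blue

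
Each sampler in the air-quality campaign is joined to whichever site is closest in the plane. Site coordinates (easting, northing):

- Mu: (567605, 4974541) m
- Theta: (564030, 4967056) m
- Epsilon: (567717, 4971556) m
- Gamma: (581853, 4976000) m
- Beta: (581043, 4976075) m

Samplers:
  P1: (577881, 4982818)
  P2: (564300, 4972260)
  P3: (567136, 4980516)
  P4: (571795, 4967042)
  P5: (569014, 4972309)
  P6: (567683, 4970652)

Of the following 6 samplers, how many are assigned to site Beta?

P1 → Beta
P2 → Epsilon
P3 → Mu
P4 → Epsilon
P5 → Epsilon
P6 → Epsilon
1 of the 6 goes to Beta.

1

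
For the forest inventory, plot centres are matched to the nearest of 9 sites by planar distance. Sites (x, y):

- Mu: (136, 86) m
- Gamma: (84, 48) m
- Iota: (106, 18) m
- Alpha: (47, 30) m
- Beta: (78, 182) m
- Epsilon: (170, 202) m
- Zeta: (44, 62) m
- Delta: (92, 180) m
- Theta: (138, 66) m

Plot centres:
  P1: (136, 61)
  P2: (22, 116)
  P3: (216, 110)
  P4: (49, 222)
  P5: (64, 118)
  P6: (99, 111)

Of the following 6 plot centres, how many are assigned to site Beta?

1

P1 → Theta
P2 → Zeta
P3 → Mu
P4 → Beta
P5 → Zeta
P6 → Mu
1 of the 6 goes to Beta.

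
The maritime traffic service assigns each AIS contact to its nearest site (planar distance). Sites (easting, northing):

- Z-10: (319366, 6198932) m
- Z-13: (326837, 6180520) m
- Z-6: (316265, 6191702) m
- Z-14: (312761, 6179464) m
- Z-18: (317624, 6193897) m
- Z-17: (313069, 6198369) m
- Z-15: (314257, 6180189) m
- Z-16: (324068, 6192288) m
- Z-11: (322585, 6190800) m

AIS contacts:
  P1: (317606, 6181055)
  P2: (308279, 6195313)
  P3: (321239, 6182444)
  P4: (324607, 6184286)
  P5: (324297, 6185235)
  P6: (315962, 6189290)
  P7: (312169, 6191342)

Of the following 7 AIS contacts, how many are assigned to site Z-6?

P1 → Z-15
P2 → Z-17
P3 → Z-13
P4 → Z-13
P5 → Z-13
P6 → Z-6
P7 → Z-6
2 of the 7 go to Z-6.

2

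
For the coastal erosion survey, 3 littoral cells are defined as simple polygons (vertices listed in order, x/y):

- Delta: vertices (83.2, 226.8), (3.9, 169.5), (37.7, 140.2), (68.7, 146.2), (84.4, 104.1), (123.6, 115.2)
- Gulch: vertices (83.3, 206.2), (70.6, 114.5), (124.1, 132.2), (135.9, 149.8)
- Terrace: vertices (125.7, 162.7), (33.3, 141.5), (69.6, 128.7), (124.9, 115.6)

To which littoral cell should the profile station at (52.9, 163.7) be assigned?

Cast a ray rightward from (52.9, 163.7). For each polygon, the edges (by vertex number in listed order) whose endpoints lie on opposite sides of y = 163.7, where each meets that height, and whether that is right or left of the point:
Delta: 2–3 at x≈10.59 (left), 6–1 at x≈106.04 (right) → 1 crossing.
Gulch: 1–2 at x≈77.41 (right), 4–1 at x≈122.94 (right) → 2 crossings.
Terrace: no edge straddles that height → 0 crossings.
Only Delta has an odd count, so the point is inside Delta.

Delta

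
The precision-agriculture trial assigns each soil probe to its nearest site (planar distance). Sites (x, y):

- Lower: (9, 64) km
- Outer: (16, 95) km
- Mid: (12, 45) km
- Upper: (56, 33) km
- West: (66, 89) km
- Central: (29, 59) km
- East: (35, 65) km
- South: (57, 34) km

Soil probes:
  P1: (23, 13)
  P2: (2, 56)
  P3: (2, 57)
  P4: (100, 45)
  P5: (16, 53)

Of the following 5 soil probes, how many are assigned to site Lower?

P1 → Mid
P2 → Lower
P3 → Lower
P4 → South
P5 → Mid
2 of the 5 go to Lower.

2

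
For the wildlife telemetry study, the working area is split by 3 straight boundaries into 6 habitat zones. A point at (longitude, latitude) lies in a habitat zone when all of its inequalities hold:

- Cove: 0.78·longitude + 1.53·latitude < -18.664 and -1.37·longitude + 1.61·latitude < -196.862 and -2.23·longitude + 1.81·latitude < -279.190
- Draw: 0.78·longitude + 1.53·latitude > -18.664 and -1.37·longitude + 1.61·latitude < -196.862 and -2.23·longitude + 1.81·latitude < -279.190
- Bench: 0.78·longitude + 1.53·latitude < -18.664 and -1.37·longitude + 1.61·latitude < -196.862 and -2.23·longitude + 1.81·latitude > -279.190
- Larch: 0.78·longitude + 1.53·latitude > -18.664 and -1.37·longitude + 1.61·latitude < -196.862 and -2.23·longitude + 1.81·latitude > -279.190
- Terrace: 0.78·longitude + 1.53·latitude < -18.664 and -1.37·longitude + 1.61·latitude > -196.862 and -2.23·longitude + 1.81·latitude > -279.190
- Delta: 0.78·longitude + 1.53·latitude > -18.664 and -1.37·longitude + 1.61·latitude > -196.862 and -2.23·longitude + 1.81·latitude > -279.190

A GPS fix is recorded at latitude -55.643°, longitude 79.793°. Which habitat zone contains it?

0.78·79.793 + 1.53·-55.643 = -22.895, which is < -18.664
-1.37·79.793 + 1.61·-55.643 = -198.902, which is < -196.862
-2.23·79.793 + 1.81·-55.643 = -278.652, which is > -279.190
This sign pattern matches Bench.

Bench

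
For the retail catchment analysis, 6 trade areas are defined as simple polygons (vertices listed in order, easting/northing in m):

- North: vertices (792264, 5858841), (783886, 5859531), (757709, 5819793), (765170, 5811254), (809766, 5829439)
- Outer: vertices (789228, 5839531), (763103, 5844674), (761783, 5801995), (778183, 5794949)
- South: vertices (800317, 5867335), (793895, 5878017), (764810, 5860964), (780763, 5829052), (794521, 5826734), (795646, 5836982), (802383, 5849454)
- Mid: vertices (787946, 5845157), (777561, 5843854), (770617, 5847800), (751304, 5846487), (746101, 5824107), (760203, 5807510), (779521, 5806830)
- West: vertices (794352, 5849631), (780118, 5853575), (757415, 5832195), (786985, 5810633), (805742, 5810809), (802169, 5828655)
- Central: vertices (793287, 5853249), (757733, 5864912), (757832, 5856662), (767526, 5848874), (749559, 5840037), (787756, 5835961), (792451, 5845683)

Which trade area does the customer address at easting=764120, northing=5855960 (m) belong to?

Central

Cast a ray rightward from (764120, 5855960). For each polygon, the edges (by vertex number in listed order) whose endpoints lie on opposite sides of northing = 5855960, where each meets that height, and whether that is right or left of the point:
North: 2–3 at easting≈781533.6 (right), 5–1 at easting≈793979.0 (right) → 2 crossings.
Outer: no edge straddles that height → 0 crossings.
South: 3–4 at easting≈767311.5 (right), 7–1 at easting≈801631.3 (right) → 2 crossings.
Mid: no edge straddles that height → 0 crossings.
West: no edge straddles that height → 0 crossings.
Central: 1–2 at easting≈785022.7 (right), 3–4 at easting≈758705.8 (left) → 1 crossing.
Only Central has an odd count, so the point is inside Central.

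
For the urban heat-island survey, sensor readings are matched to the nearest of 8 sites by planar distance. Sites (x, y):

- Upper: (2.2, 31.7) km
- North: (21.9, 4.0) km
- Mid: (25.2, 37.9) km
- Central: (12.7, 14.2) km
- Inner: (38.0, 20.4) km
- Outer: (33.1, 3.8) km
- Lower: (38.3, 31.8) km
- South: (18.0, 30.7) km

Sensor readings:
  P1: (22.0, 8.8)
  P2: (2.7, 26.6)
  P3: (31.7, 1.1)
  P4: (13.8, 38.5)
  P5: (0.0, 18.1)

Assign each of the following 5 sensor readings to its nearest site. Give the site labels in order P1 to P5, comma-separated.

North, Upper, Outer, South, Central

P1 → North (d²=23.05)
P2 → Upper (d²=26.26)
P3 → Outer (d²=9.25)
P4 → South (d²=78.48)
P5 → Central (d²=176.50)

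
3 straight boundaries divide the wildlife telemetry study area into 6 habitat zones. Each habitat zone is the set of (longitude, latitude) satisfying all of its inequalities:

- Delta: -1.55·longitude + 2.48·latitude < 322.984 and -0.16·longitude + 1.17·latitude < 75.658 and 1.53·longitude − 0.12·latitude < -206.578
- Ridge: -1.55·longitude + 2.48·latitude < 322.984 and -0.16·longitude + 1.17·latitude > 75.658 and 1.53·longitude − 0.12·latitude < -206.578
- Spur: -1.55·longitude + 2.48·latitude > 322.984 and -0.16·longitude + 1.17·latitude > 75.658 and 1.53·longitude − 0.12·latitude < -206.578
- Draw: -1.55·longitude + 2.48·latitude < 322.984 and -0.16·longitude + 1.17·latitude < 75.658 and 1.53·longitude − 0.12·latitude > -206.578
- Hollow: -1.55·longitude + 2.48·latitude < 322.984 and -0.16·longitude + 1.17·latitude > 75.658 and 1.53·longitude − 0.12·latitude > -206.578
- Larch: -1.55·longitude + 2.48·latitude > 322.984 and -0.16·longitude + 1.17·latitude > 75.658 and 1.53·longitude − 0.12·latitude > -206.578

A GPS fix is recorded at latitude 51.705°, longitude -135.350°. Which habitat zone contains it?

-1.55·-135.350 + 2.48·51.705 = 338.021, which is > 322.984
-0.16·-135.350 + 1.17·51.705 = 82.151, which is > 75.658
1.53·-135.350 − 0.12·51.705 = -213.290, which is < -206.578
This sign pattern matches Spur.

Spur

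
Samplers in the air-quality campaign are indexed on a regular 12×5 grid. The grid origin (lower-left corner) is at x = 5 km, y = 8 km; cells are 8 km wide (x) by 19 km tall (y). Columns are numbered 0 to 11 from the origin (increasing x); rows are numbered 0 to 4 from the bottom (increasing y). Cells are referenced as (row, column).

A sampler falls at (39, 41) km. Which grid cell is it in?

(1, 4)

Column index: ⌊(39 − 5) / 8⌋ = ⌊4.250⌋ = 4
Row offset from origin: ⌊(41 − 8) / 19⌋ = ⌊1.737⌋ = 1 → row 1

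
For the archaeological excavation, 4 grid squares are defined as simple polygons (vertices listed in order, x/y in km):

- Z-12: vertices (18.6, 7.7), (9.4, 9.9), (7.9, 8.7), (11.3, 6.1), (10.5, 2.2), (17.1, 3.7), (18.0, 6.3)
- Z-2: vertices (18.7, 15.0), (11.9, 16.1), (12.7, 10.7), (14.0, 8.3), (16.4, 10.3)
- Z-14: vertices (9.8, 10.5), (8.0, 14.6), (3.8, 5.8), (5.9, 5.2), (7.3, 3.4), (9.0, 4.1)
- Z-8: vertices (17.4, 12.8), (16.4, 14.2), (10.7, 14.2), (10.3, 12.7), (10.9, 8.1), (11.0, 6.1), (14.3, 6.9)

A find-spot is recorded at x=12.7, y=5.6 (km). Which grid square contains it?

Cast a ray rightward from (12.7, 5.6). For each polygon, the edges (by vertex number in listed order) whose endpoints lie on opposite sides of y = 5.6, where each meets that height, and whether that is right or left of the point:
Z-12: 4–5 at x≈11.20 (left), 6–7 at x≈17.76 (right) → 1 crossing.
Z-2: no edge straddles that height → 0 crossings.
Z-14: 3–4 at x≈4.50 (left), 6–1 at x≈9.19 (left) → 0 crossings.
Z-8: no edge straddles that height → 0 crossings.
Only Z-12 has an odd count, so the point is inside Z-12.

Z-12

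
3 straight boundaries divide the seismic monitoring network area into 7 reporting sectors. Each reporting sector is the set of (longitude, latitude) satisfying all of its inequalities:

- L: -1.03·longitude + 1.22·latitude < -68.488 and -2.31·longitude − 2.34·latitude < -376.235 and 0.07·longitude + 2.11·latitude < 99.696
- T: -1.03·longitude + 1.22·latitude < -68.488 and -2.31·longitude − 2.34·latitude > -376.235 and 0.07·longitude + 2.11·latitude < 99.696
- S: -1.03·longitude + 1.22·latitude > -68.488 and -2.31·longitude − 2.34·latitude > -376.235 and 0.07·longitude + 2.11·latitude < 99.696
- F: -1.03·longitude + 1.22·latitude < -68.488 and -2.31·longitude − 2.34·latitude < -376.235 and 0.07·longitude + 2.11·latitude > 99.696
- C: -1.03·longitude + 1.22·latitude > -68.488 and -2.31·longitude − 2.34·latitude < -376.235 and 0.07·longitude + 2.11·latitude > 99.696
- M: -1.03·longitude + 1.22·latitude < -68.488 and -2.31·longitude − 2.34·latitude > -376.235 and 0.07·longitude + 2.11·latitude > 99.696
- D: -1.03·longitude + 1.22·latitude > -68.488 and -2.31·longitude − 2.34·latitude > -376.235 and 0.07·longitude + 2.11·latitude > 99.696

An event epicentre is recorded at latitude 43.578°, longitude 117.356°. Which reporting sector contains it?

D

-1.03·117.356 + 1.22·43.578 = -67.712, which is > -68.488
-2.31·117.356 − 2.34·43.578 = -373.065, which is > -376.235
0.07·117.356 + 2.11·43.578 = 100.165, which is > 99.696
This sign pattern matches D.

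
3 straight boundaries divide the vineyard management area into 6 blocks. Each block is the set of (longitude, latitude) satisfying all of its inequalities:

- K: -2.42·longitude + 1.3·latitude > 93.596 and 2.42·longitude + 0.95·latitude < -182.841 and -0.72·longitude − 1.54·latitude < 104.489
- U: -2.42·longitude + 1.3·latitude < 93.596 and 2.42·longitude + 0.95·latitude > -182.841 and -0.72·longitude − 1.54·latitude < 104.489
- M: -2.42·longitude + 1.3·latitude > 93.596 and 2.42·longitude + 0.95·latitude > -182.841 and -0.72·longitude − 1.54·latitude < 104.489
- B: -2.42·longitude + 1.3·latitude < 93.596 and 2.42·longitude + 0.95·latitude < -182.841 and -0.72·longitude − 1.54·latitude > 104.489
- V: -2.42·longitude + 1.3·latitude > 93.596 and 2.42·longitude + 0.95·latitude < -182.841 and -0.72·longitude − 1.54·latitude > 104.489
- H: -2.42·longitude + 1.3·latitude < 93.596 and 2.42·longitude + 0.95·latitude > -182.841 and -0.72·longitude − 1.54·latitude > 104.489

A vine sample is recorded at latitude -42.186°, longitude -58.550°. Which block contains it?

H

-2.42·-58.550 + 1.3·-42.186 = 86.849, which is < 93.596
2.42·-58.550 + 0.95·-42.186 = -181.768, which is > -182.841
-0.72·-58.550 − 1.54·-42.186 = 107.122, which is > 104.489
This sign pattern matches H.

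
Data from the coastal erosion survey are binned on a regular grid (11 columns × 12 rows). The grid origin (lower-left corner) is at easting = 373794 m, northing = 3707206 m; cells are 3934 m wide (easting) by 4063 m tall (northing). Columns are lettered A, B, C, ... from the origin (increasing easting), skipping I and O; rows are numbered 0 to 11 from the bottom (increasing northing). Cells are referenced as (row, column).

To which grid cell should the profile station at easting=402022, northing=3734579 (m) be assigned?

(6, H)

Column index: ⌊(402022 − 373794) / 3934⌋ = ⌊7.175⌋ = 7 → column H
Row offset from origin: ⌊(3734579 − 3707206) / 4063⌋ = ⌊6.737⌋ = 6 → row 6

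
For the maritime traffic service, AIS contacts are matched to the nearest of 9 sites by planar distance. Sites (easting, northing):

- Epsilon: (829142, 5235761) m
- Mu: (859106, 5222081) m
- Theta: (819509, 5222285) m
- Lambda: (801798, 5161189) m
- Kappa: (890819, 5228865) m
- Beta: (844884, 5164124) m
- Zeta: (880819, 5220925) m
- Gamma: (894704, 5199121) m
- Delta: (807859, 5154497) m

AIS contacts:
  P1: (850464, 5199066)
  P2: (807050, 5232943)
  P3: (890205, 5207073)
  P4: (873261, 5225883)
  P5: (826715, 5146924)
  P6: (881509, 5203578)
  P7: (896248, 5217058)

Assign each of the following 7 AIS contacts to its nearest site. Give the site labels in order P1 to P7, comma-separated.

Mu, Theta, Gamma, Zeta, Delta, Gamma, Kappa

P1 → Mu (d²=604374389.00)
P2 → Theta (d²=268819645.00)
P3 → Gamma (d²=83475305.00)
P4 → Zeta (d²=81705128.00)
P5 → Delta (d²=412899065.00)
P6 → Gamma (d²=193972874.00)
P7 → Kappa (d²=168879290.00)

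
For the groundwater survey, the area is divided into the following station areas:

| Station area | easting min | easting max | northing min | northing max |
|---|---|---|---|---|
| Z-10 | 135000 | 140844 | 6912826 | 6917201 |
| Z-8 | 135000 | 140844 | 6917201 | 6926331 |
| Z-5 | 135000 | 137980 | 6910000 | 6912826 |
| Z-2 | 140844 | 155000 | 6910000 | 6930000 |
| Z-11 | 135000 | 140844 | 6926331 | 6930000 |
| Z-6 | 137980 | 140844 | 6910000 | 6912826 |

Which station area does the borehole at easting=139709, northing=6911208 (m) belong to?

The point has easting = 139709 and northing = 6911208.
Only Z-6 satisfies 137980 ≤ easting ≤ 140844 and 6910000 ≤ northing ≤ 6912826.

Z-6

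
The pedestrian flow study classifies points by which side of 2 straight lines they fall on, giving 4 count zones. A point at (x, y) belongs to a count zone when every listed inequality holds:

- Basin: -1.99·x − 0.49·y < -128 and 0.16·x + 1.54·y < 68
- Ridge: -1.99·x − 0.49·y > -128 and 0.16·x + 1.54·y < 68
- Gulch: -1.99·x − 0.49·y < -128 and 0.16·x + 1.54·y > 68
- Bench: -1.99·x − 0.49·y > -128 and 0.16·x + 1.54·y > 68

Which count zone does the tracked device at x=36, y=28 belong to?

-1.99·36 − 0.49·28 = -85.360, which is > -128
0.16·36 + 1.54·28 = 48.880, which is < 68
This sign pattern matches Ridge.

Ridge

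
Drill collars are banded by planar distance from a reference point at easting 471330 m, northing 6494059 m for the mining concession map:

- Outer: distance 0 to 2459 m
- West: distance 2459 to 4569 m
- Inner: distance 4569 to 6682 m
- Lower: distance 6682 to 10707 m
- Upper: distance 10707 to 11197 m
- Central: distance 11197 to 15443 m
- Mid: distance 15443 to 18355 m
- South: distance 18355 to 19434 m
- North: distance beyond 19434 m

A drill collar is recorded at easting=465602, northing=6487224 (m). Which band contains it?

Distance = √((465602−471330)² + (6487224−6494059)²) = √(32809984.000 + 46717225.000) = 8917.803 m.
6682 ≤ 8917.803 < 10707 → Lower.

Lower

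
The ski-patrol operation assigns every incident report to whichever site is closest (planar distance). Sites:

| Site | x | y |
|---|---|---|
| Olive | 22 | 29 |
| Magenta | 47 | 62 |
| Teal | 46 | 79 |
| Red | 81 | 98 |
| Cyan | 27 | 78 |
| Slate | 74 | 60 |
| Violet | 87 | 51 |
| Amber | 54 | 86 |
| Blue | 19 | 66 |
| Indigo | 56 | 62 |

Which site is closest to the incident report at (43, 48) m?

Magenta

Squared distances to each site:
Olive: 802.000; Magenta: 212.000; Teal: 970.000; Red: 3944.000; Cyan: 1156.000; Slate: 1105.000; Violet: 1945.000; Amber: 1565.000; Blue: 900.000; Indigo: 365.000.
Minimum at Magenta.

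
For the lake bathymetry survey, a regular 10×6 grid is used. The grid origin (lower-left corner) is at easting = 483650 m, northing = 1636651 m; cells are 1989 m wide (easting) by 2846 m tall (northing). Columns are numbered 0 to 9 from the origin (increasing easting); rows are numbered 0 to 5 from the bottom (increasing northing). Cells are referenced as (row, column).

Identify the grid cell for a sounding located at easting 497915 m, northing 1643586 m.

(2, 7)

Column index: ⌊(497915 − 483650) / 1989⌋ = ⌊7.172⌋ = 7
Row offset from origin: ⌊(1643586 − 1636651) / 2846⌋ = ⌊2.437⌋ = 2 → row 2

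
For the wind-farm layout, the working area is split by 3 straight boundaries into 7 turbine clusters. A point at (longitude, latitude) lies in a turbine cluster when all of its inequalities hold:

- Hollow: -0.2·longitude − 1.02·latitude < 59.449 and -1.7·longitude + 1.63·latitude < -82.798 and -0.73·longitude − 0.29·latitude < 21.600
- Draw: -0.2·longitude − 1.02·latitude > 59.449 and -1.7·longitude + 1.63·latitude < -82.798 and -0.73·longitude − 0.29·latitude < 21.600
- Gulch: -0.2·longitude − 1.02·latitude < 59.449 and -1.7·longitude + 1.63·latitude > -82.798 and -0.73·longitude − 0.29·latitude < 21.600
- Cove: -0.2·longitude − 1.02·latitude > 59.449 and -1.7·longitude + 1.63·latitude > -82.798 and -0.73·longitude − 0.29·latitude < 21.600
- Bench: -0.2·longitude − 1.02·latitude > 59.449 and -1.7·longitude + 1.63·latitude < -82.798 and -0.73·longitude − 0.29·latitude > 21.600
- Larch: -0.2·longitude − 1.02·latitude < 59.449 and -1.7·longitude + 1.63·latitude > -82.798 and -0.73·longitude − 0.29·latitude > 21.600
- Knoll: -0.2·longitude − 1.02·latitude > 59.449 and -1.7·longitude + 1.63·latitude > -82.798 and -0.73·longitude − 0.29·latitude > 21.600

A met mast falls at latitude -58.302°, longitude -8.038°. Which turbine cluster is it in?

Knoll

-0.2·-8.038 − 1.02·-58.302 = 61.076, which is > 59.449
-1.7·-8.038 + 1.63·-58.302 = -81.368, which is > -82.798
-0.73·-8.038 − 0.29·-58.302 = 22.775, which is > 21.600
This sign pattern matches Knoll.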